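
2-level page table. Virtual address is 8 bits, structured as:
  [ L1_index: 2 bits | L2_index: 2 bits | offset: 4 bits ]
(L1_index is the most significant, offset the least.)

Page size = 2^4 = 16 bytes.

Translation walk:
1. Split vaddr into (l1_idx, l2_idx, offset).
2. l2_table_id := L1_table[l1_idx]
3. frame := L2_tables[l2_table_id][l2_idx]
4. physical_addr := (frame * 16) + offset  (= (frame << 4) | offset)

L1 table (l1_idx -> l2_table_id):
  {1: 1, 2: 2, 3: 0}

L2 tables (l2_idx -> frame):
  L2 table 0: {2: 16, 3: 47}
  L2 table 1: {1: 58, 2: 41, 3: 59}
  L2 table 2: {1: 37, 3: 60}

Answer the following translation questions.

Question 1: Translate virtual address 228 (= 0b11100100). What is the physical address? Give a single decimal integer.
vaddr = 228 = 0b11100100
Split: l1_idx=3, l2_idx=2, offset=4
L1[3] = 0
L2[0][2] = 16
paddr = 16 * 16 + 4 = 260

Answer: 260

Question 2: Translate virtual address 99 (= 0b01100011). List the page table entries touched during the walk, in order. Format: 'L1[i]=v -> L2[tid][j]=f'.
vaddr = 99 = 0b01100011
Split: l1_idx=1, l2_idx=2, offset=3

Answer: L1[1]=1 -> L2[1][2]=41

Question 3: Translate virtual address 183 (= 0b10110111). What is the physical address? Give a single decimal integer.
Answer: 967

Derivation:
vaddr = 183 = 0b10110111
Split: l1_idx=2, l2_idx=3, offset=7
L1[2] = 2
L2[2][3] = 60
paddr = 60 * 16 + 7 = 967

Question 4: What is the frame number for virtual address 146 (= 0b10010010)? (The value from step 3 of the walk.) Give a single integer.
vaddr = 146: l1_idx=2, l2_idx=1
L1[2] = 2; L2[2][1] = 37

Answer: 37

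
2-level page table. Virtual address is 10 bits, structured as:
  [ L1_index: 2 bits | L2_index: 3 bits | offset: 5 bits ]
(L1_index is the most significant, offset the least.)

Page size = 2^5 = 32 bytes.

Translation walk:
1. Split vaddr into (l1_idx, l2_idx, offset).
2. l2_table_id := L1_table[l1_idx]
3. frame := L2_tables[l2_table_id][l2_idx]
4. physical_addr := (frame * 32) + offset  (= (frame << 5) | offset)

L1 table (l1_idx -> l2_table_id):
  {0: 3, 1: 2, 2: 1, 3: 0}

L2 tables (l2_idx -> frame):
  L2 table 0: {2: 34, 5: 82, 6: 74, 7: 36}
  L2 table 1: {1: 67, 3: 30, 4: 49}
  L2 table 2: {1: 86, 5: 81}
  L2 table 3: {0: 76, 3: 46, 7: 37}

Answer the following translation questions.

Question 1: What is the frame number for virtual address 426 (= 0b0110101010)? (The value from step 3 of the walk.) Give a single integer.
Answer: 81

Derivation:
vaddr = 426: l1_idx=1, l2_idx=5
L1[1] = 2; L2[2][5] = 81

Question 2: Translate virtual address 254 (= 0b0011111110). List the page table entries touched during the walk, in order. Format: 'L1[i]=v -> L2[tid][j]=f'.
Answer: L1[0]=3 -> L2[3][7]=37

Derivation:
vaddr = 254 = 0b0011111110
Split: l1_idx=0, l2_idx=7, offset=30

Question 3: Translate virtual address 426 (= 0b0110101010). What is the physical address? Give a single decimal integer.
vaddr = 426 = 0b0110101010
Split: l1_idx=1, l2_idx=5, offset=10
L1[1] = 2
L2[2][5] = 81
paddr = 81 * 32 + 10 = 2602

Answer: 2602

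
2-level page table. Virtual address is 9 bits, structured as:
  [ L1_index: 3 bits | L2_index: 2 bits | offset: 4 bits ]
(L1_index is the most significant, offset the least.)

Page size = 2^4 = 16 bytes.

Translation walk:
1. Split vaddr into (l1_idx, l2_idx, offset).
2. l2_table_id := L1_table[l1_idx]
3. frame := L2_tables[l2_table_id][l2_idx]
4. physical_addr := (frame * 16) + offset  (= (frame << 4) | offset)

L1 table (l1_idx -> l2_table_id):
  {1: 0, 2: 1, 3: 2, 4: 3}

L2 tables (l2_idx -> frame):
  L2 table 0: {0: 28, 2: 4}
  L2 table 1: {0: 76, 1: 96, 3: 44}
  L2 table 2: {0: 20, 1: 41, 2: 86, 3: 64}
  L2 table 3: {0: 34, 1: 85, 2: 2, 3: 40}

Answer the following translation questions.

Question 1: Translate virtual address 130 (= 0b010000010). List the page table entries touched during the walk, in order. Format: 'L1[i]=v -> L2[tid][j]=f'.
Answer: L1[2]=1 -> L2[1][0]=76

Derivation:
vaddr = 130 = 0b010000010
Split: l1_idx=2, l2_idx=0, offset=2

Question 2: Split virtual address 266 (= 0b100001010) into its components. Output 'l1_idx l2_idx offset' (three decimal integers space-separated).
Answer: 4 0 10

Derivation:
vaddr = 266 = 0b100001010
  top 3 bits -> l1_idx = 4
  next 2 bits -> l2_idx = 0
  bottom 4 bits -> offset = 10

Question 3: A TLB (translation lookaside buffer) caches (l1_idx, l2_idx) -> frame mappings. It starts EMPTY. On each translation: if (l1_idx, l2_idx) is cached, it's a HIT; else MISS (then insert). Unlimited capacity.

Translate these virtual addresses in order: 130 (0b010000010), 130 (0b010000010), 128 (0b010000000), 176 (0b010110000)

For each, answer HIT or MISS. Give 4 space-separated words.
Answer: MISS HIT HIT MISS

Derivation:
vaddr=130: (2,0) not in TLB -> MISS, insert
vaddr=130: (2,0) in TLB -> HIT
vaddr=128: (2,0) in TLB -> HIT
vaddr=176: (2,3) not in TLB -> MISS, insert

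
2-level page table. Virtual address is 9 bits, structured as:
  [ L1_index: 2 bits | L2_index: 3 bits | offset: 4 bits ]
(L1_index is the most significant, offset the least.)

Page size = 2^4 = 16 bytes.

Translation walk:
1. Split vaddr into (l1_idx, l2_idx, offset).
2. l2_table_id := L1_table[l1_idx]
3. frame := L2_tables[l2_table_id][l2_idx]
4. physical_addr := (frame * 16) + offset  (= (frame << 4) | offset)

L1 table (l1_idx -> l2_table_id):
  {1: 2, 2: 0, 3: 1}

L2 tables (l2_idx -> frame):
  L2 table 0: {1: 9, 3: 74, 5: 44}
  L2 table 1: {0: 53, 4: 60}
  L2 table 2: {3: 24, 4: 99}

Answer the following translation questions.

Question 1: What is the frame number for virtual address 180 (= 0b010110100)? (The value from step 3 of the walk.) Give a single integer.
Answer: 24

Derivation:
vaddr = 180: l1_idx=1, l2_idx=3
L1[1] = 2; L2[2][3] = 24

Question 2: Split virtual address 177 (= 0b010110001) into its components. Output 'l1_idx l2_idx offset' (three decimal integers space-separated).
vaddr = 177 = 0b010110001
  top 2 bits -> l1_idx = 1
  next 3 bits -> l2_idx = 3
  bottom 4 bits -> offset = 1

Answer: 1 3 1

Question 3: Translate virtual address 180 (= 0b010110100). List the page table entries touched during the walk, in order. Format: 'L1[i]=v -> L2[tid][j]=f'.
Answer: L1[1]=2 -> L2[2][3]=24

Derivation:
vaddr = 180 = 0b010110100
Split: l1_idx=1, l2_idx=3, offset=4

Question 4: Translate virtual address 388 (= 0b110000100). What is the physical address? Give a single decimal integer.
vaddr = 388 = 0b110000100
Split: l1_idx=3, l2_idx=0, offset=4
L1[3] = 1
L2[1][0] = 53
paddr = 53 * 16 + 4 = 852

Answer: 852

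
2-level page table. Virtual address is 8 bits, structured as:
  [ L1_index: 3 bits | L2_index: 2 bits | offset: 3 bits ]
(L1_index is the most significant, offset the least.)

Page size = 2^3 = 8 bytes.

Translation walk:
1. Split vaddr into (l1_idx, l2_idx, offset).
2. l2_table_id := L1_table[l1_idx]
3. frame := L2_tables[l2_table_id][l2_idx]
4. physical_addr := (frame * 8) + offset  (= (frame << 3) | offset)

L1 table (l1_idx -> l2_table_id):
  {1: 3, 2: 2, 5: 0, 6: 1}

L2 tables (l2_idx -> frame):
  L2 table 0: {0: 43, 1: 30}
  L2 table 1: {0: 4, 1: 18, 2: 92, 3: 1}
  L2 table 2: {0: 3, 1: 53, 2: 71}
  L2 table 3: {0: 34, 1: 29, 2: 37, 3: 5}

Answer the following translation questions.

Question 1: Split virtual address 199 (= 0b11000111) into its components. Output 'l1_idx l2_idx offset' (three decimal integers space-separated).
vaddr = 199 = 0b11000111
  top 3 bits -> l1_idx = 6
  next 2 bits -> l2_idx = 0
  bottom 3 bits -> offset = 7

Answer: 6 0 7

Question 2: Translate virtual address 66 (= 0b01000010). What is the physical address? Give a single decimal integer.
Answer: 26

Derivation:
vaddr = 66 = 0b01000010
Split: l1_idx=2, l2_idx=0, offset=2
L1[2] = 2
L2[2][0] = 3
paddr = 3 * 8 + 2 = 26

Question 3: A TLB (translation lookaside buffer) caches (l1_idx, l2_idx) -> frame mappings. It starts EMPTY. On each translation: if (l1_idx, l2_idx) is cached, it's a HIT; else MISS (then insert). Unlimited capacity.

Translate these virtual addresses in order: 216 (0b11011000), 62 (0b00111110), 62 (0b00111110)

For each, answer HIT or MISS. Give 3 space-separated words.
Answer: MISS MISS HIT

Derivation:
vaddr=216: (6,3) not in TLB -> MISS, insert
vaddr=62: (1,3) not in TLB -> MISS, insert
vaddr=62: (1,3) in TLB -> HIT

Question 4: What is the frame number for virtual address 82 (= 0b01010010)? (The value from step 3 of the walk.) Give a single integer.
Answer: 71

Derivation:
vaddr = 82: l1_idx=2, l2_idx=2
L1[2] = 2; L2[2][2] = 71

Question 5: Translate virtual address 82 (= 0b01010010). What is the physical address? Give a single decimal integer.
vaddr = 82 = 0b01010010
Split: l1_idx=2, l2_idx=2, offset=2
L1[2] = 2
L2[2][2] = 71
paddr = 71 * 8 + 2 = 570

Answer: 570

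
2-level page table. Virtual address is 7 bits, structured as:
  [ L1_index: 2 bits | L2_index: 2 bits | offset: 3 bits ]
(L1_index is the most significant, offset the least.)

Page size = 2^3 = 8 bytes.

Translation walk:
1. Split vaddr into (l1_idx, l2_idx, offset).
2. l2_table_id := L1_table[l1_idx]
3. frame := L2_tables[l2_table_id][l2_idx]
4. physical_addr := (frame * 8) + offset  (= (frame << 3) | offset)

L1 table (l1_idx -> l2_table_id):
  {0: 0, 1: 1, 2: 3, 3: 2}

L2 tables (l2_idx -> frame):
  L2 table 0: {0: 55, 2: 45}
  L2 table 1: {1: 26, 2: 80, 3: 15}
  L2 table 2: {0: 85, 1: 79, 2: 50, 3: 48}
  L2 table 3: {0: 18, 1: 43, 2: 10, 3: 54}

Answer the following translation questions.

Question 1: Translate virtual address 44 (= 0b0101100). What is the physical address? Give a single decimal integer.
vaddr = 44 = 0b0101100
Split: l1_idx=1, l2_idx=1, offset=4
L1[1] = 1
L2[1][1] = 26
paddr = 26 * 8 + 4 = 212

Answer: 212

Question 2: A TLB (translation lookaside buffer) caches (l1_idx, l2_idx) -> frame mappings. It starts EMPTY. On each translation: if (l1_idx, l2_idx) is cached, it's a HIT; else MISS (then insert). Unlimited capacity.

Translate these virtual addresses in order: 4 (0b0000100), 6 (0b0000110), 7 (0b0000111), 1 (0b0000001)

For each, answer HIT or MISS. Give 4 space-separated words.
vaddr=4: (0,0) not in TLB -> MISS, insert
vaddr=6: (0,0) in TLB -> HIT
vaddr=7: (0,0) in TLB -> HIT
vaddr=1: (0,0) in TLB -> HIT

Answer: MISS HIT HIT HIT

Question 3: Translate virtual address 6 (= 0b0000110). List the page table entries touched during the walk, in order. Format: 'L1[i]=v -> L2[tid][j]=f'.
vaddr = 6 = 0b0000110
Split: l1_idx=0, l2_idx=0, offset=6

Answer: L1[0]=0 -> L2[0][0]=55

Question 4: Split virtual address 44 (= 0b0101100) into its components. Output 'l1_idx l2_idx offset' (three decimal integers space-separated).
Answer: 1 1 4

Derivation:
vaddr = 44 = 0b0101100
  top 2 bits -> l1_idx = 1
  next 2 bits -> l2_idx = 1
  bottom 3 bits -> offset = 4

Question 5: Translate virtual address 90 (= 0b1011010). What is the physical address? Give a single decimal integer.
Answer: 434

Derivation:
vaddr = 90 = 0b1011010
Split: l1_idx=2, l2_idx=3, offset=2
L1[2] = 3
L2[3][3] = 54
paddr = 54 * 8 + 2 = 434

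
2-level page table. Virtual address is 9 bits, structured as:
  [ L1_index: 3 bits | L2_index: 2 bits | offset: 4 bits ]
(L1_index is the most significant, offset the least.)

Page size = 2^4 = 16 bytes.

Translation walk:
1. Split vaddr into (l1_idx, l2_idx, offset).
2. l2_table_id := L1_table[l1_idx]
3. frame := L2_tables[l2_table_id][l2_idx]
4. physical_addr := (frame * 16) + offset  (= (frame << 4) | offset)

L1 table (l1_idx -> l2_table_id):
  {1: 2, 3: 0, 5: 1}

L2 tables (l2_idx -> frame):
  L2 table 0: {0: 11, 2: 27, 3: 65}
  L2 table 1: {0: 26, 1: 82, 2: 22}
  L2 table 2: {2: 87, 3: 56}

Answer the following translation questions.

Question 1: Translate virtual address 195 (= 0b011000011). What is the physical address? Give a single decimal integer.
Answer: 179

Derivation:
vaddr = 195 = 0b011000011
Split: l1_idx=3, l2_idx=0, offset=3
L1[3] = 0
L2[0][0] = 11
paddr = 11 * 16 + 3 = 179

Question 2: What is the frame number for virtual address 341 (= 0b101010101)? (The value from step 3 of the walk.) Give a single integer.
vaddr = 341: l1_idx=5, l2_idx=1
L1[5] = 1; L2[1][1] = 82

Answer: 82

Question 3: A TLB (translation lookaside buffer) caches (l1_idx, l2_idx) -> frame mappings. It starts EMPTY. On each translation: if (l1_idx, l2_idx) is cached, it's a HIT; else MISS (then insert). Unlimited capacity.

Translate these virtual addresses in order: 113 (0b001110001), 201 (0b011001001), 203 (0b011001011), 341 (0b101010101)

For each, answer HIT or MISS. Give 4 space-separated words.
Answer: MISS MISS HIT MISS

Derivation:
vaddr=113: (1,3) not in TLB -> MISS, insert
vaddr=201: (3,0) not in TLB -> MISS, insert
vaddr=203: (3,0) in TLB -> HIT
vaddr=341: (5,1) not in TLB -> MISS, insert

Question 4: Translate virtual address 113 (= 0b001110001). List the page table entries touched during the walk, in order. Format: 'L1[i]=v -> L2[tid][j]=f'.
vaddr = 113 = 0b001110001
Split: l1_idx=1, l2_idx=3, offset=1

Answer: L1[1]=2 -> L2[2][3]=56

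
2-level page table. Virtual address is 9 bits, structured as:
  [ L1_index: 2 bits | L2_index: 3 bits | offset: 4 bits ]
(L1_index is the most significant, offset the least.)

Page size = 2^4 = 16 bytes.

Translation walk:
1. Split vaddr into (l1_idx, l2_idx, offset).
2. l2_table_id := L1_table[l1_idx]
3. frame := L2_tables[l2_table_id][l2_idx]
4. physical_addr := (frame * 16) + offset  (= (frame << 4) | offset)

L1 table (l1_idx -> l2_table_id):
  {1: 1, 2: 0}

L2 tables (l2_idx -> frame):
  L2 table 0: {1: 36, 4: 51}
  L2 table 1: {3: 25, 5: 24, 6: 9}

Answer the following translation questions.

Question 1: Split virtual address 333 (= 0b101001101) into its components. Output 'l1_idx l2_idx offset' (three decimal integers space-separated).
vaddr = 333 = 0b101001101
  top 2 bits -> l1_idx = 2
  next 3 bits -> l2_idx = 4
  bottom 4 bits -> offset = 13

Answer: 2 4 13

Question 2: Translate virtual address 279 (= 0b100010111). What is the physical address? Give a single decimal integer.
Answer: 583

Derivation:
vaddr = 279 = 0b100010111
Split: l1_idx=2, l2_idx=1, offset=7
L1[2] = 0
L2[0][1] = 36
paddr = 36 * 16 + 7 = 583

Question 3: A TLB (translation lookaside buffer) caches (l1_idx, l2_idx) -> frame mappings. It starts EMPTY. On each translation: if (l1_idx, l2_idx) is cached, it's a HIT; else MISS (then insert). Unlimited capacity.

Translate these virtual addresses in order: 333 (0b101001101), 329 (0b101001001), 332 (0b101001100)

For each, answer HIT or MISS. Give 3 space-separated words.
Answer: MISS HIT HIT

Derivation:
vaddr=333: (2,4) not in TLB -> MISS, insert
vaddr=329: (2,4) in TLB -> HIT
vaddr=332: (2,4) in TLB -> HIT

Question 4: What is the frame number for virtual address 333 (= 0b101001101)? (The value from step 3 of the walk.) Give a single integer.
Answer: 51

Derivation:
vaddr = 333: l1_idx=2, l2_idx=4
L1[2] = 0; L2[0][4] = 51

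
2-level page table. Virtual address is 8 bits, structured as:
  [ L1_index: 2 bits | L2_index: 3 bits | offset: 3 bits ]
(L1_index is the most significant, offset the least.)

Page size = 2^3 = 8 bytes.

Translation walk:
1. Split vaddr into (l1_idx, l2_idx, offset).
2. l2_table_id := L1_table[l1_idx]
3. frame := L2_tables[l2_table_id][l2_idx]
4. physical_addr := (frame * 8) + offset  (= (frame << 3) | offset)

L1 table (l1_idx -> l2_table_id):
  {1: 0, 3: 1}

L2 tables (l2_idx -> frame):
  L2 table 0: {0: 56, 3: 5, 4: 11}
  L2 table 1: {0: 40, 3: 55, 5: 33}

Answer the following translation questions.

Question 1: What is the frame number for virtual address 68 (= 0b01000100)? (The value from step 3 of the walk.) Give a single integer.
Answer: 56

Derivation:
vaddr = 68: l1_idx=1, l2_idx=0
L1[1] = 0; L2[0][0] = 56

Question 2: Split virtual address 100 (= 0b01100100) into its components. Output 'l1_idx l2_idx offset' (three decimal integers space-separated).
Answer: 1 4 4

Derivation:
vaddr = 100 = 0b01100100
  top 2 bits -> l1_idx = 1
  next 3 bits -> l2_idx = 4
  bottom 3 bits -> offset = 4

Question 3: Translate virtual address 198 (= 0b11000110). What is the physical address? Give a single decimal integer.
Answer: 326

Derivation:
vaddr = 198 = 0b11000110
Split: l1_idx=3, l2_idx=0, offset=6
L1[3] = 1
L2[1][0] = 40
paddr = 40 * 8 + 6 = 326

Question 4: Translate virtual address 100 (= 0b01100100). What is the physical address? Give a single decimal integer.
vaddr = 100 = 0b01100100
Split: l1_idx=1, l2_idx=4, offset=4
L1[1] = 0
L2[0][4] = 11
paddr = 11 * 8 + 4 = 92

Answer: 92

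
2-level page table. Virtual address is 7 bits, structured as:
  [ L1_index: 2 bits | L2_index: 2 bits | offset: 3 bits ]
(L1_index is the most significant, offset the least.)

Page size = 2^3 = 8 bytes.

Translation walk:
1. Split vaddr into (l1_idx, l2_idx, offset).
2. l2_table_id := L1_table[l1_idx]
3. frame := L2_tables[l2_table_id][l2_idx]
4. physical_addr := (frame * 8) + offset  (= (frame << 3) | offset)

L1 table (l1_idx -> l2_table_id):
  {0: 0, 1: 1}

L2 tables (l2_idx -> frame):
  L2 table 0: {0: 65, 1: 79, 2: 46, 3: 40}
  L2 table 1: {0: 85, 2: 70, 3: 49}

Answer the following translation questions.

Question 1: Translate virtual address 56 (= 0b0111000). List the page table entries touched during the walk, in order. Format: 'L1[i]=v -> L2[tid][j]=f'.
vaddr = 56 = 0b0111000
Split: l1_idx=1, l2_idx=3, offset=0

Answer: L1[1]=1 -> L2[1][3]=49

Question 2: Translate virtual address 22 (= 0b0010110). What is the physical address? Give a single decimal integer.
vaddr = 22 = 0b0010110
Split: l1_idx=0, l2_idx=2, offset=6
L1[0] = 0
L2[0][2] = 46
paddr = 46 * 8 + 6 = 374

Answer: 374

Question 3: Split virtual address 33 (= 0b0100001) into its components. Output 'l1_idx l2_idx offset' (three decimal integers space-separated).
Answer: 1 0 1

Derivation:
vaddr = 33 = 0b0100001
  top 2 bits -> l1_idx = 1
  next 2 bits -> l2_idx = 0
  bottom 3 bits -> offset = 1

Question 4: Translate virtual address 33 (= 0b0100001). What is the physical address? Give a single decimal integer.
Answer: 681

Derivation:
vaddr = 33 = 0b0100001
Split: l1_idx=1, l2_idx=0, offset=1
L1[1] = 1
L2[1][0] = 85
paddr = 85 * 8 + 1 = 681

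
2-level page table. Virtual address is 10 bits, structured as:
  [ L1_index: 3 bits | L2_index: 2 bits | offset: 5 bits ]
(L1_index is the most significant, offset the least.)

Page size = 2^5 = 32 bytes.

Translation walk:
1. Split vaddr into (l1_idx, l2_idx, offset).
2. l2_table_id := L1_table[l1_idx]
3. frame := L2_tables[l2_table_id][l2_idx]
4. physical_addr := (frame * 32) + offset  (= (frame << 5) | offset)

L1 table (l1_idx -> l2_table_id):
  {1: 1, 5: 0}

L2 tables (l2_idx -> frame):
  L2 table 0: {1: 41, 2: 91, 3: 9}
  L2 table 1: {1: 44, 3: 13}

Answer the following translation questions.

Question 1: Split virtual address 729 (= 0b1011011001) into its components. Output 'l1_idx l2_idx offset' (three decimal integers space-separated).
vaddr = 729 = 0b1011011001
  top 3 bits -> l1_idx = 5
  next 2 bits -> l2_idx = 2
  bottom 5 bits -> offset = 25

Answer: 5 2 25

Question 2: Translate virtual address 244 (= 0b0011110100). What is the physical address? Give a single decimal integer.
vaddr = 244 = 0b0011110100
Split: l1_idx=1, l2_idx=3, offset=20
L1[1] = 1
L2[1][3] = 13
paddr = 13 * 32 + 20 = 436

Answer: 436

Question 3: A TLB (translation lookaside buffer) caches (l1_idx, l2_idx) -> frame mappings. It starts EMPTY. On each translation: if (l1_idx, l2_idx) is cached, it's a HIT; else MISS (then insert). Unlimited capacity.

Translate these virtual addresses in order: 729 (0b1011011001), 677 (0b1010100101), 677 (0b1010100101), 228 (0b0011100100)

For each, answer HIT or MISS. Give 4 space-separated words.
vaddr=729: (5,2) not in TLB -> MISS, insert
vaddr=677: (5,1) not in TLB -> MISS, insert
vaddr=677: (5,1) in TLB -> HIT
vaddr=228: (1,3) not in TLB -> MISS, insert

Answer: MISS MISS HIT MISS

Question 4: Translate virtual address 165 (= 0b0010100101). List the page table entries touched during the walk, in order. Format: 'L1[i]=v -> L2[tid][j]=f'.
vaddr = 165 = 0b0010100101
Split: l1_idx=1, l2_idx=1, offset=5

Answer: L1[1]=1 -> L2[1][1]=44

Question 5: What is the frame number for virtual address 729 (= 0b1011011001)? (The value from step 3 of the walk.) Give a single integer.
Answer: 91

Derivation:
vaddr = 729: l1_idx=5, l2_idx=2
L1[5] = 0; L2[0][2] = 91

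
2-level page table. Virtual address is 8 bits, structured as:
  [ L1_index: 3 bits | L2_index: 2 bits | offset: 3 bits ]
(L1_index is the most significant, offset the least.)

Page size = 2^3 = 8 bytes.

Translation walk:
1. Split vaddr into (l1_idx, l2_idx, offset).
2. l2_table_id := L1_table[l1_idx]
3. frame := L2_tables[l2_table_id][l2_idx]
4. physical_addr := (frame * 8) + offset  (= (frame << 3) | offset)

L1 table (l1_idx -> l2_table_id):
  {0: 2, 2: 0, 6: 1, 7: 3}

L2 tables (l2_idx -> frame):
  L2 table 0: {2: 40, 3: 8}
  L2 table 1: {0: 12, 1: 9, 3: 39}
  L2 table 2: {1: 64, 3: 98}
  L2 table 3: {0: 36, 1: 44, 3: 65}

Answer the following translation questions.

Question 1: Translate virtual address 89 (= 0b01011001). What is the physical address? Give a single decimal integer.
Answer: 65

Derivation:
vaddr = 89 = 0b01011001
Split: l1_idx=2, l2_idx=3, offset=1
L1[2] = 0
L2[0][3] = 8
paddr = 8 * 8 + 1 = 65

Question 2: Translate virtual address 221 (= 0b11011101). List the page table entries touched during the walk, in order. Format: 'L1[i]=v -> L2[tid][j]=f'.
Answer: L1[6]=1 -> L2[1][3]=39

Derivation:
vaddr = 221 = 0b11011101
Split: l1_idx=6, l2_idx=3, offset=5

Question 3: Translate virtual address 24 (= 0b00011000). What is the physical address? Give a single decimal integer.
vaddr = 24 = 0b00011000
Split: l1_idx=0, l2_idx=3, offset=0
L1[0] = 2
L2[2][3] = 98
paddr = 98 * 8 + 0 = 784

Answer: 784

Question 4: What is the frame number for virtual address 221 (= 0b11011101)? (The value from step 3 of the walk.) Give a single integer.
vaddr = 221: l1_idx=6, l2_idx=3
L1[6] = 1; L2[1][3] = 39

Answer: 39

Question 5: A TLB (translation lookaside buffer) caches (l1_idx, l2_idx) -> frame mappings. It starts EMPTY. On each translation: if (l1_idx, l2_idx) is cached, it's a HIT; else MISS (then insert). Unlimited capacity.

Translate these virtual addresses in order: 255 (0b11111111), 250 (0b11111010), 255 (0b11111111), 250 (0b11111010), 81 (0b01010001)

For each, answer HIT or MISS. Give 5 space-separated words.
vaddr=255: (7,3) not in TLB -> MISS, insert
vaddr=250: (7,3) in TLB -> HIT
vaddr=255: (7,3) in TLB -> HIT
vaddr=250: (7,3) in TLB -> HIT
vaddr=81: (2,2) not in TLB -> MISS, insert

Answer: MISS HIT HIT HIT MISS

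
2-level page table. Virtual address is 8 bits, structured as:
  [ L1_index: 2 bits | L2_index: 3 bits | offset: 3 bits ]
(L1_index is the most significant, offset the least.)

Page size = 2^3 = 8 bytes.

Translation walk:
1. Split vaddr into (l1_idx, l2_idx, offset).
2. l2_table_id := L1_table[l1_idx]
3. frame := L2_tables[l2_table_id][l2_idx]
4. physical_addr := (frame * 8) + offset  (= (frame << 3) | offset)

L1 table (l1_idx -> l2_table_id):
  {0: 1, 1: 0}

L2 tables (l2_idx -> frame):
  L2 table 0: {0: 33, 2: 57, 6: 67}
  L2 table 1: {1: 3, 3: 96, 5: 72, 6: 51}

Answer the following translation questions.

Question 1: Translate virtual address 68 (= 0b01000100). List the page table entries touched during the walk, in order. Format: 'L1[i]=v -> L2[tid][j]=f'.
vaddr = 68 = 0b01000100
Split: l1_idx=1, l2_idx=0, offset=4

Answer: L1[1]=0 -> L2[0][0]=33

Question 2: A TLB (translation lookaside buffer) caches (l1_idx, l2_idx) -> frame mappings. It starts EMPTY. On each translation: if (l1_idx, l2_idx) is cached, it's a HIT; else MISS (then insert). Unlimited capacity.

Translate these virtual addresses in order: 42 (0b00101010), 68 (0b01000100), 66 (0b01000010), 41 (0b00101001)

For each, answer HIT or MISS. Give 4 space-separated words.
vaddr=42: (0,5) not in TLB -> MISS, insert
vaddr=68: (1,0) not in TLB -> MISS, insert
vaddr=66: (1,0) in TLB -> HIT
vaddr=41: (0,5) in TLB -> HIT

Answer: MISS MISS HIT HIT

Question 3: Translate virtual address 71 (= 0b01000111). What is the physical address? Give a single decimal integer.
vaddr = 71 = 0b01000111
Split: l1_idx=1, l2_idx=0, offset=7
L1[1] = 0
L2[0][0] = 33
paddr = 33 * 8 + 7 = 271

Answer: 271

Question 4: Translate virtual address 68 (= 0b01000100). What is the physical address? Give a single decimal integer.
Answer: 268

Derivation:
vaddr = 68 = 0b01000100
Split: l1_idx=1, l2_idx=0, offset=4
L1[1] = 0
L2[0][0] = 33
paddr = 33 * 8 + 4 = 268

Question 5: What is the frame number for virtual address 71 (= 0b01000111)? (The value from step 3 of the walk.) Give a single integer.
Answer: 33

Derivation:
vaddr = 71: l1_idx=1, l2_idx=0
L1[1] = 0; L2[0][0] = 33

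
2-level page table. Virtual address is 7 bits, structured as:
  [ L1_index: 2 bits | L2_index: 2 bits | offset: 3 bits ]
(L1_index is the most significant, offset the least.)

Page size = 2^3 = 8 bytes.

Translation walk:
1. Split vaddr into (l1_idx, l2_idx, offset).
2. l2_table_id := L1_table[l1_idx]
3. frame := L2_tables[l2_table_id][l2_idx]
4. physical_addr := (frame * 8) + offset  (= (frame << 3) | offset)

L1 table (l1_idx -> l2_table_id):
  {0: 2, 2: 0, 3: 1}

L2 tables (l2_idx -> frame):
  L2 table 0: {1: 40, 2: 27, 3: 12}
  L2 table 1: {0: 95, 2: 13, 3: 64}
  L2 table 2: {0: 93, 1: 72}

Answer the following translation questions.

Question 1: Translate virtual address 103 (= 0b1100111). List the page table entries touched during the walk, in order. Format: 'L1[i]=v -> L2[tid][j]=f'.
vaddr = 103 = 0b1100111
Split: l1_idx=3, l2_idx=0, offset=7

Answer: L1[3]=1 -> L2[1][0]=95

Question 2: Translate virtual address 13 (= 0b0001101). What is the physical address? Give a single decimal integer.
vaddr = 13 = 0b0001101
Split: l1_idx=0, l2_idx=1, offset=5
L1[0] = 2
L2[2][1] = 72
paddr = 72 * 8 + 5 = 581

Answer: 581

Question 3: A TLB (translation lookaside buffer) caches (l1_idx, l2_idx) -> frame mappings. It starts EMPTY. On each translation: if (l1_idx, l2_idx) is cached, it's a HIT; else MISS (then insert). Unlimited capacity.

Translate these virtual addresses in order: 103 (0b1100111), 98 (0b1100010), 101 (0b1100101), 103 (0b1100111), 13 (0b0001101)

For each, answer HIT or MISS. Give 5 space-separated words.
vaddr=103: (3,0) not in TLB -> MISS, insert
vaddr=98: (3,0) in TLB -> HIT
vaddr=101: (3,0) in TLB -> HIT
vaddr=103: (3,0) in TLB -> HIT
vaddr=13: (0,1) not in TLB -> MISS, insert

Answer: MISS HIT HIT HIT MISS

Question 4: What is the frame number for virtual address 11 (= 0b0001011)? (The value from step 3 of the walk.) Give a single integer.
vaddr = 11: l1_idx=0, l2_idx=1
L1[0] = 2; L2[2][1] = 72

Answer: 72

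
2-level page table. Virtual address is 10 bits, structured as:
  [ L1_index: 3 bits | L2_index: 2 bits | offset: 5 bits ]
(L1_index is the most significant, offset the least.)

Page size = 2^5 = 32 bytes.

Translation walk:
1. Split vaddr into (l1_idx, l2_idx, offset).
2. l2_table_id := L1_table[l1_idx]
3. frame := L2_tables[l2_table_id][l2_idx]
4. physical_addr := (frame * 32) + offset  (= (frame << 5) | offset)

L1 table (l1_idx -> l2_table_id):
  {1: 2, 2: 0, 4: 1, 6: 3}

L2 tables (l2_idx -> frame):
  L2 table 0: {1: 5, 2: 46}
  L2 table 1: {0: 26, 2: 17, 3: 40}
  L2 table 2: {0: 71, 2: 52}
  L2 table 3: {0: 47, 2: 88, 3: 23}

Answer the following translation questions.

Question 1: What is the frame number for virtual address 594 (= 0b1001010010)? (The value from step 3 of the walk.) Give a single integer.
vaddr = 594: l1_idx=4, l2_idx=2
L1[4] = 1; L2[1][2] = 17

Answer: 17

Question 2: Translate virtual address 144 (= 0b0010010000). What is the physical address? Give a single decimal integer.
vaddr = 144 = 0b0010010000
Split: l1_idx=1, l2_idx=0, offset=16
L1[1] = 2
L2[2][0] = 71
paddr = 71 * 32 + 16 = 2288

Answer: 2288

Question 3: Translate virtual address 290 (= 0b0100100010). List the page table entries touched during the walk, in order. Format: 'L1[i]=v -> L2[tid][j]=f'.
vaddr = 290 = 0b0100100010
Split: l1_idx=2, l2_idx=1, offset=2

Answer: L1[2]=0 -> L2[0][1]=5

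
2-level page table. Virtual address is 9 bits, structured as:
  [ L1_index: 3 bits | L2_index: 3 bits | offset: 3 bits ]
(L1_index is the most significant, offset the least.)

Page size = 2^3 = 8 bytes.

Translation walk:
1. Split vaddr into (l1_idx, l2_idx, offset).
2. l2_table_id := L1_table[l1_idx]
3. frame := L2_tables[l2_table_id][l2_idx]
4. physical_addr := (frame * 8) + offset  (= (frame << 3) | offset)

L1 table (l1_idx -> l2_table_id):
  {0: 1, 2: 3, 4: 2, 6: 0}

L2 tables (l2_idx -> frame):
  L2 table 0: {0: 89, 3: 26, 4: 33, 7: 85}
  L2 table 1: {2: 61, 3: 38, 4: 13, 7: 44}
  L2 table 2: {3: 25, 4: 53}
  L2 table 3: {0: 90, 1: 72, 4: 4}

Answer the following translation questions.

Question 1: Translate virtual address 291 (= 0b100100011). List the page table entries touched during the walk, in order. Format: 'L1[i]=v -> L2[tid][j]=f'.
vaddr = 291 = 0b100100011
Split: l1_idx=4, l2_idx=4, offset=3

Answer: L1[4]=2 -> L2[2][4]=53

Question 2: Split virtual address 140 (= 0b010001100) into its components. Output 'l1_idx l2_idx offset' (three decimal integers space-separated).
Answer: 2 1 4

Derivation:
vaddr = 140 = 0b010001100
  top 3 bits -> l1_idx = 2
  next 3 bits -> l2_idx = 1
  bottom 3 bits -> offset = 4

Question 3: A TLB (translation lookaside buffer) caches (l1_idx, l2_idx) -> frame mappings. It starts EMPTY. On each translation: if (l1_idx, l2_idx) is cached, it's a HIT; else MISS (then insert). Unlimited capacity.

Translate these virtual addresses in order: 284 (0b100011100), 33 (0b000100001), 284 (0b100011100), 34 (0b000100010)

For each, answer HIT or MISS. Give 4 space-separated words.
Answer: MISS MISS HIT HIT

Derivation:
vaddr=284: (4,3) not in TLB -> MISS, insert
vaddr=33: (0,4) not in TLB -> MISS, insert
vaddr=284: (4,3) in TLB -> HIT
vaddr=34: (0,4) in TLB -> HIT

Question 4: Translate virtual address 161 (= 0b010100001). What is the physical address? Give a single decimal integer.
vaddr = 161 = 0b010100001
Split: l1_idx=2, l2_idx=4, offset=1
L1[2] = 3
L2[3][4] = 4
paddr = 4 * 8 + 1 = 33

Answer: 33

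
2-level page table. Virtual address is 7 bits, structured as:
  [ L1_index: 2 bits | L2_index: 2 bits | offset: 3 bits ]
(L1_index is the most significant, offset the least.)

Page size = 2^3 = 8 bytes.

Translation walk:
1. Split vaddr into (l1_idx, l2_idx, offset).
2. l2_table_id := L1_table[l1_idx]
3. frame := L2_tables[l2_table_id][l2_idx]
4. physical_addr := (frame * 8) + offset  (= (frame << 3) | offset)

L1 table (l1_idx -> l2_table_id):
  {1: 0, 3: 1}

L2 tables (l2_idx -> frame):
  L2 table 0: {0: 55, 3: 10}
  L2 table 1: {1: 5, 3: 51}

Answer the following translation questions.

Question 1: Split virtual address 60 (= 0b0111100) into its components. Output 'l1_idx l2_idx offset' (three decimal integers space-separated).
vaddr = 60 = 0b0111100
  top 2 bits -> l1_idx = 1
  next 2 bits -> l2_idx = 3
  bottom 3 bits -> offset = 4

Answer: 1 3 4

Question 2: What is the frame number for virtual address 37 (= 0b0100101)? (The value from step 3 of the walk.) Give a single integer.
vaddr = 37: l1_idx=1, l2_idx=0
L1[1] = 0; L2[0][0] = 55

Answer: 55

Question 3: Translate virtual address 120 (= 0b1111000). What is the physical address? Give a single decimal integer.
vaddr = 120 = 0b1111000
Split: l1_idx=3, l2_idx=3, offset=0
L1[3] = 1
L2[1][3] = 51
paddr = 51 * 8 + 0 = 408

Answer: 408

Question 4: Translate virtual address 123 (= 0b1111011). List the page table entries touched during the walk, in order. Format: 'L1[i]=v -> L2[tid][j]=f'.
vaddr = 123 = 0b1111011
Split: l1_idx=3, l2_idx=3, offset=3

Answer: L1[3]=1 -> L2[1][3]=51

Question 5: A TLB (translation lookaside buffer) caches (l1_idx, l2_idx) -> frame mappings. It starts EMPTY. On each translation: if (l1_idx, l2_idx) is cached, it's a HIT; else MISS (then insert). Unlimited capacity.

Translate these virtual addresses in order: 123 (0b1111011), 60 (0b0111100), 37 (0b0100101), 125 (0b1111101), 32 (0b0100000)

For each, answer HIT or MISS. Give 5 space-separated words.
Answer: MISS MISS MISS HIT HIT

Derivation:
vaddr=123: (3,3) not in TLB -> MISS, insert
vaddr=60: (1,3) not in TLB -> MISS, insert
vaddr=37: (1,0) not in TLB -> MISS, insert
vaddr=125: (3,3) in TLB -> HIT
vaddr=32: (1,0) in TLB -> HIT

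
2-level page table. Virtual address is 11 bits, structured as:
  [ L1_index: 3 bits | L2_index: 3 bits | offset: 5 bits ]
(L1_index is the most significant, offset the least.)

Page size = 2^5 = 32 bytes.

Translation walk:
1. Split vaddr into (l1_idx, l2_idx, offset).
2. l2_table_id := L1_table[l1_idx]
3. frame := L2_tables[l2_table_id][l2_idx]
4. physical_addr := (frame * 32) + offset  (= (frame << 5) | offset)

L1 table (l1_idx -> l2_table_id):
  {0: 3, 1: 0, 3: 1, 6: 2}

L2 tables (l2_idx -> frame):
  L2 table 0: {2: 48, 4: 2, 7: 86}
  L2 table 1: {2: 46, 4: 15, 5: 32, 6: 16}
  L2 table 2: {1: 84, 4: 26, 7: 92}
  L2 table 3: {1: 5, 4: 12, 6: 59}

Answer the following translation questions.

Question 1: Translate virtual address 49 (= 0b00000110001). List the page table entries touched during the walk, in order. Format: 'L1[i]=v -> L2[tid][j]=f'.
Answer: L1[0]=3 -> L2[3][1]=5

Derivation:
vaddr = 49 = 0b00000110001
Split: l1_idx=0, l2_idx=1, offset=17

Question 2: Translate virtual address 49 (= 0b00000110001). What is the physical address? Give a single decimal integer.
vaddr = 49 = 0b00000110001
Split: l1_idx=0, l2_idx=1, offset=17
L1[0] = 3
L2[3][1] = 5
paddr = 5 * 32 + 17 = 177

Answer: 177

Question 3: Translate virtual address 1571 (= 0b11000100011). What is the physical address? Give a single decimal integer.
vaddr = 1571 = 0b11000100011
Split: l1_idx=6, l2_idx=1, offset=3
L1[6] = 2
L2[2][1] = 84
paddr = 84 * 32 + 3 = 2691

Answer: 2691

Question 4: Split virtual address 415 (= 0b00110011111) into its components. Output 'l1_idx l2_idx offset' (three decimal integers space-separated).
vaddr = 415 = 0b00110011111
  top 3 bits -> l1_idx = 1
  next 3 bits -> l2_idx = 4
  bottom 5 bits -> offset = 31

Answer: 1 4 31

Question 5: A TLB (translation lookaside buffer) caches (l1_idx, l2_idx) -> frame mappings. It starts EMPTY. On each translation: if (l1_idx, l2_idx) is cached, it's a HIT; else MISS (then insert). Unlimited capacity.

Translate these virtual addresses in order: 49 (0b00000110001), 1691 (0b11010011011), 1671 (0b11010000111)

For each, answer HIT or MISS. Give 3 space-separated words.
vaddr=49: (0,1) not in TLB -> MISS, insert
vaddr=1691: (6,4) not in TLB -> MISS, insert
vaddr=1671: (6,4) in TLB -> HIT

Answer: MISS MISS HIT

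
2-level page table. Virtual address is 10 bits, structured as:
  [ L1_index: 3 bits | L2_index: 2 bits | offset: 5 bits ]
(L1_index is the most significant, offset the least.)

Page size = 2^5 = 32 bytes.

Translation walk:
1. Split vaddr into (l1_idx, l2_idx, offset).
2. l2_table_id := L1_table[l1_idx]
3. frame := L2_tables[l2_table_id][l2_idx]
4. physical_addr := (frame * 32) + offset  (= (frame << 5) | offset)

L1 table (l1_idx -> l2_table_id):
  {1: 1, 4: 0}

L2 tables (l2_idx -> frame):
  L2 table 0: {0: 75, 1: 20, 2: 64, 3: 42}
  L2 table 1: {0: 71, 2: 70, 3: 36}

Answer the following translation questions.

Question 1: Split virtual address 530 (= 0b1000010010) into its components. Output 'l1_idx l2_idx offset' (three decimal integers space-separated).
Answer: 4 0 18

Derivation:
vaddr = 530 = 0b1000010010
  top 3 bits -> l1_idx = 4
  next 2 bits -> l2_idx = 0
  bottom 5 bits -> offset = 18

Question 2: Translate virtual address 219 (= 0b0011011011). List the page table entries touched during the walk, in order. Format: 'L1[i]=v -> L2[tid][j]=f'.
vaddr = 219 = 0b0011011011
Split: l1_idx=1, l2_idx=2, offset=27

Answer: L1[1]=1 -> L2[1][2]=70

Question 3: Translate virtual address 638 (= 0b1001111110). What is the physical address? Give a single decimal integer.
vaddr = 638 = 0b1001111110
Split: l1_idx=4, l2_idx=3, offset=30
L1[4] = 0
L2[0][3] = 42
paddr = 42 * 32 + 30 = 1374

Answer: 1374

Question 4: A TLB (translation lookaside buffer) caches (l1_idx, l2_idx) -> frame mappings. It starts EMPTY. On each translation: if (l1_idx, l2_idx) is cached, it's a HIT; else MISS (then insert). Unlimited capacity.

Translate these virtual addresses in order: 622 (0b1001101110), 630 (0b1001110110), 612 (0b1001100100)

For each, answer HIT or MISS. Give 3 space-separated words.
vaddr=622: (4,3) not in TLB -> MISS, insert
vaddr=630: (4,3) in TLB -> HIT
vaddr=612: (4,3) in TLB -> HIT

Answer: MISS HIT HIT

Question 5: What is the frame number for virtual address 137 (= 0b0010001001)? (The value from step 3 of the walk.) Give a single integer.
vaddr = 137: l1_idx=1, l2_idx=0
L1[1] = 1; L2[1][0] = 71

Answer: 71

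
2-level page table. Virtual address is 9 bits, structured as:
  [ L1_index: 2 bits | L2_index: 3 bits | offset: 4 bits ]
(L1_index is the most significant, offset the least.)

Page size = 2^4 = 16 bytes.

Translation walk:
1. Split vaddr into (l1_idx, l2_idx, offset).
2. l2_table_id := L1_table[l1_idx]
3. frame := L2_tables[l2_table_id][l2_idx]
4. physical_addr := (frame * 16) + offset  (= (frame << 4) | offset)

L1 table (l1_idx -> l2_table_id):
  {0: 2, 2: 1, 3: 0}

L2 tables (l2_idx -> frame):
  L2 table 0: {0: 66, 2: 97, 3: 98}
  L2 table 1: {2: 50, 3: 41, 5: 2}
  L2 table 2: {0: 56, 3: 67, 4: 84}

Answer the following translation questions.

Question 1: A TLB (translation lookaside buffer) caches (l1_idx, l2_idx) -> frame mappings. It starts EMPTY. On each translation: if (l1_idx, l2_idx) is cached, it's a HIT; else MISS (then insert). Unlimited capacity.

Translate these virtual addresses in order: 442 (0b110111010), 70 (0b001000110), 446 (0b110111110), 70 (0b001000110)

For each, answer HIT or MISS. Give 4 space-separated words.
vaddr=442: (3,3) not in TLB -> MISS, insert
vaddr=70: (0,4) not in TLB -> MISS, insert
vaddr=446: (3,3) in TLB -> HIT
vaddr=70: (0,4) in TLB -> HIT

Answer: MISS MISS HIT HIT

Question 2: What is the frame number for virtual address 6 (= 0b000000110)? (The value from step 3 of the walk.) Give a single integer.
Answer: 56

Derivation:
vaddr = 6: l1_idx=0, l2_idx=0
L1[0] = 2; L2[2][0] = 56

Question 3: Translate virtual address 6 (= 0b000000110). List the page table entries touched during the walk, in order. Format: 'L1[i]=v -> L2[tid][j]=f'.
Answer: L1[0]=2 -> L2[2][0]=56

Derivation:
vaddr = 6 = 0b000000110
Split: l1_idx=0, l2_idx=0, offset=6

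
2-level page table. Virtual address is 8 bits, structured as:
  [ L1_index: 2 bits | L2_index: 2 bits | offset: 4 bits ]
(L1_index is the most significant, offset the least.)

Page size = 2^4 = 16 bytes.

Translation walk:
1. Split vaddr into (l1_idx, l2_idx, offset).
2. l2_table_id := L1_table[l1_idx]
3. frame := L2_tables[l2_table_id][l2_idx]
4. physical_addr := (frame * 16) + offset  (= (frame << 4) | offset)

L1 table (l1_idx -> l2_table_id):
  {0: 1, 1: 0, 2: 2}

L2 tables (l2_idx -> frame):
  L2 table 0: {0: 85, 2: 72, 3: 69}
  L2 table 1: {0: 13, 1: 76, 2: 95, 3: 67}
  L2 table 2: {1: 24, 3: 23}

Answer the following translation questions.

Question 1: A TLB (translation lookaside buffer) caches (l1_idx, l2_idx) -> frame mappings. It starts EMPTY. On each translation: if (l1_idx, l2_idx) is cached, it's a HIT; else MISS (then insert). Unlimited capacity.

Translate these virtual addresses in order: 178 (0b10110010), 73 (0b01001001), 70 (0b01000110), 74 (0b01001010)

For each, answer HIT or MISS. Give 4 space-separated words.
Answer: MISS MISS HIT HIT

Derivation:
vaddr=178: (2,3) not in TLB -> MISS, insert
vaddr=73: (1,0) not in TLB -> MISS, insert
vaddr=70: (1,0) in TLB -> HIT
vaddr=74: (1,0) in TLB -> HIT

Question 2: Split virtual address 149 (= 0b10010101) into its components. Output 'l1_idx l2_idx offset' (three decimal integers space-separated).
vaddr = 149 = 0b10010101
  top 2 bits -> l1_idx = 2
  next 2 bits -> l2_idx = 1
  bottom 4 bits -> offset = 5

Answer: 2 1 5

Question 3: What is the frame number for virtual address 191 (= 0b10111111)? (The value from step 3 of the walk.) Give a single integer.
Answer: 23

Derivation:
vaddr = 191: l1_idx=2, l2_idx=3
L1[2] = 2; L2[2][3] = 23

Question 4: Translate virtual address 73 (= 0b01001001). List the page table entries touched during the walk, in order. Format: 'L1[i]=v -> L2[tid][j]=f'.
Answer: L1[1]=0 -> L2[0][0]=85

Derivation:
vaddr = 73 = 0b01001001
Split: l1_idx=1, l2_idx=0, offset=9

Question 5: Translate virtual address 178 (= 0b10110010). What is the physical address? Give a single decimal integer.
Answer: 370

Derivation:
vaddr = 178 = 0b10110010
Split: l1_idx=2, l2_idx=3, offset=2
L1[2] = 2
L2[2][3] = 23
paddr = 23 * 16 + 2 = 370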